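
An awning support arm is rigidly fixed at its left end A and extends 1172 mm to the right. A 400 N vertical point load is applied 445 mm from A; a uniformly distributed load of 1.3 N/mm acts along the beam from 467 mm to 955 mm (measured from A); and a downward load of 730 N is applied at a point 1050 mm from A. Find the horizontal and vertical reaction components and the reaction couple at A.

A_x = 0, A_y = 1764 N, M_A = 1396000 N·mm

Resultant of the distributed load: 1.3 × 488 = 634.4 N at 711 mm from A.
ΣF_x = 0: A_x = 0.
ΣF_y = 0: A_y − 400 − 1.3·488 − 730 = 0 → A_y = 1764 N.
ΣM about A: M_A − 400·445 − (1.3·488)·711 − 730·1050 = 0 → M_A = 1396000 N·mm.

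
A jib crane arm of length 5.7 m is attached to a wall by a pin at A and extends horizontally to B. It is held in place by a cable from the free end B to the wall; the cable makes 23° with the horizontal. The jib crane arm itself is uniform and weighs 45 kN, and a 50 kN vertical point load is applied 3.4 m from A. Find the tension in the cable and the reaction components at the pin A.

T = 133.9 kN, A_x = 123.3 kN, A_y = 42.68 kN

ΣM about A: T·sin23°·5.7 − 45·2.85 − 50·3.4 = 0 → T = 298.25/(5.7·0.390731) = 133.915 ≈ 133.9 kN.
ΣF_x = 0: A_x − T·cos23° = 0 → A_x = 133.915 × 0.920505 = 123.3 kN.
ΣF_y = 0: A_y + T·sin23° − 45 − 50 = 0 → A_y = 95 − 133.915 × 0.390731 = 42.68 kN.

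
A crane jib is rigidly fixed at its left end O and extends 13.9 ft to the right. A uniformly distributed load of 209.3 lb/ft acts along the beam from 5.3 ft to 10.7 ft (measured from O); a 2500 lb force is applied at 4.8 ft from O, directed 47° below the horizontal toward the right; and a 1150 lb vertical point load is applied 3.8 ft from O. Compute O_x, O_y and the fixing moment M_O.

O_x = -1705 lb, O_y = 4109 lb, M_O = 22190 lb·ft

Resultant of the distributed load: 209.3 × 5.4 = 1130.22 lb at 8 ft from O.
ΣF_x = 0: O_x + 2500·cos47° = 0 → O_x = -1705 lb.
ΣF_y = 0: O_y − 209.3·5.4 − 2500·sin47° − 1150 = 0 → O_y = 4109 lb.
ΣM about O: M_O − (209.3·5.4)·8 − 2500·sin47°·4.8 − 1150·3.8 = 0 → M_O = 22190 lb·ft.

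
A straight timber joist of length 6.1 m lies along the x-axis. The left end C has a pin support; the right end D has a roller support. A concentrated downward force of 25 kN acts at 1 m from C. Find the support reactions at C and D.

C_x = 0, C_y = 20.90 kN, D_y = 4.098 kN

Taking moments about C: D_y·6.1 − 25·1 = 0 → D_y = 25/6.1 = 4.09836 ≈ 4.098 kN.
ΣF_y = 0: C_y + 4.09836 − 25 = 0 → C_y = 20.90 kN.
ΣF_x = 0: no horizontal applied forces, so C_x = 0.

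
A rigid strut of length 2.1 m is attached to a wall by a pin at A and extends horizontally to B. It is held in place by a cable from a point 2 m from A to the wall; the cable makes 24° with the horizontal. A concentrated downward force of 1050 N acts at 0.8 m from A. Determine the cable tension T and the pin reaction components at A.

T = 1033 N, A_x = 943.3 N, A_y = 630.0 N

ΣM about A: T·sin24°·2 − 1050·0.8 = 0 → T = 840/(2·0.406737) = 1032.61 ≈ 1033 N.
ΣF_x = 0: A_x − T·cos24° = 0 → A_x = 1032.61 × 0.913545 = 943.3 N.
ΣF_y = 0: A_y + T·sin24° − 1050 = 0 → A_y = 1050 − 1032.61 × 0.406737 = 630.0 N.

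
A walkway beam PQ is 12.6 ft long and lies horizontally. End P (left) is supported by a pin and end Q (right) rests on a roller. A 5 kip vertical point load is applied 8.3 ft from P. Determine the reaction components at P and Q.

Taking moments about P: Q_y·12.6 − 5·8.3 = 0 → Q_y = 41.5/12.6 = 3.29365 ≈ 3.294 kip.
ΣF_y = 0: P_y + 3.29365 − 5 = 0 → P_y = 1.706 kip.
ΣF_x = 0: no horizontal applied forces, so P_x = 0.

P_x = 0, P_y = 1.706 kip, Q_y = 3.294 kip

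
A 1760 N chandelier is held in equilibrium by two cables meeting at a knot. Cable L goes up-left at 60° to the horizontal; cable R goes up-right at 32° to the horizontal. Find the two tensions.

T_L = 1493 N, T_R = 880.5 N

ΣF_x = 0: −T_L·cos60° + T_R·cos32° = 0 → T_R = 0.589589·T_L.
ΣF_y = 0: T_L·sin60° + T_R·sin32° = 1760.
Substitute: T_L·(0.866025 + 0.589589·0.529919) = 1760 → T_L = 1493.48 ≈ 1493 N.
Then T_R = 0.589589 × 1493.48 = 880.5 N.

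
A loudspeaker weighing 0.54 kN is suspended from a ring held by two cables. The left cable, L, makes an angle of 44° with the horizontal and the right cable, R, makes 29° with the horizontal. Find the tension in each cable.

T_L = 0.4939 kN, T_R = 0.4062 kN

ΣF_x = 0: −T_L·cos44° + T_R·cos29° = 0 → T_R = 0.82246·T_L.
ΣF_y = 0: T_L·sin44° + T_R·sin29° = 0.54.
Substitute: T_L·(0.694658 + 0.82246·0.48481) = 0.54 → T_L = 0.493875 ≈ 0.4939 kN.
Then T_R = 0.82246 × 0.493875 = 0.4062 kN.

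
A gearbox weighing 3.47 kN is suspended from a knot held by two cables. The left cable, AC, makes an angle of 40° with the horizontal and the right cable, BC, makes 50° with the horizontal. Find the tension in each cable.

T_AC = 2.230 kN, T_BC = 2.658 kN

ΣF_x = 0: −T_AC·cos40° + T_BC·cos50° = 0 → T_BC = 1.19175·T_AC.
ΣF_y = 0: T_AC·sin40° + T_BC·sin50° = 3.47.
Substitute: T_AC·(0.642788 + 1.19175·0.766044) = 3.47 → T_AC = 2.23048 ≈ 2.230 kN.
Then T_BC = 1.19175 × 2.23048 = 2.658 kN.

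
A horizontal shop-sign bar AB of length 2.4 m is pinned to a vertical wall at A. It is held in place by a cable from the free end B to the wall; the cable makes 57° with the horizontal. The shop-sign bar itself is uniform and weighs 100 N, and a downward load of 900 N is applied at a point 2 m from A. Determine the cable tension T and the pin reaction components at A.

T = 953.9 N, A_x = 519.5 N, A_y = 200.0 N

ΣM about A: T·sin57°·2.4 − 100·1.2 − 900·2 = 0 → T = 1920/(2.4·0.838671) = 953.89 ≈ 953.9 N.
ΣF_x = 0: A_x − T·cos57° = 0 → A_x = 953.89 × 0.544639 = 519.5 N.
ΣF_y = 0: A_y + T·sin57° − 100 − 900 = 0 → A_y = 1000 − 953.89 × 0.838671 = 200.0 N.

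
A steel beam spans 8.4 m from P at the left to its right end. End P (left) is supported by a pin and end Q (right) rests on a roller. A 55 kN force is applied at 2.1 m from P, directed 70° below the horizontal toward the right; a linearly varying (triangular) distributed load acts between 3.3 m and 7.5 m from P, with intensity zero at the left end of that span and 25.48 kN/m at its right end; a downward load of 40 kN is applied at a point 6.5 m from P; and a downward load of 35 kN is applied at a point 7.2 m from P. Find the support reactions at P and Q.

P_x = -18.81 kN, P_y = 67.46 kN, Q_y = 112.7 kN

Resultant of the triangular load: ½ × 25.48 × 4.2 = 53.508 kN, acting at 6.1 m from P (one-third of the span from the peak).
Moments about P: Q_y·8.4 − 55·sin70°·2.1 − (½·25.48·4.2)·6.1 − 40·6.5 − 35·7.2 = 0 → Q_y = 946.933/8.4 = 112.73 ≈ 112.7 kN.
ΣF_y = 0: P_y + 112.73 − 55·sin70° − ½·25.48·4.2 − 40 − 35 = 0 → P_y = 67.46 kN.
ΣF_x = 0: P_x + 55·cos70° = 0 → P_x = -18.81 kN.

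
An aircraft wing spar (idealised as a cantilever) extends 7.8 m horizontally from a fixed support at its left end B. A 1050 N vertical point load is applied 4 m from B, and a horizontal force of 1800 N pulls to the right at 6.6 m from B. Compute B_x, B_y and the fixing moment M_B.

B_x = -1800 N, B_y = 1050 N, M_B = 4200 N·m

ΣF_x = 0: B_x + 1800 = 0 → B_x = -1800 N.
ΣF_y = 0: B_y − 1050 = 0 → B_y = 1050 N.
ΣM about B: M_B − 1050·4 = 0 → M_B = 4200 N·m.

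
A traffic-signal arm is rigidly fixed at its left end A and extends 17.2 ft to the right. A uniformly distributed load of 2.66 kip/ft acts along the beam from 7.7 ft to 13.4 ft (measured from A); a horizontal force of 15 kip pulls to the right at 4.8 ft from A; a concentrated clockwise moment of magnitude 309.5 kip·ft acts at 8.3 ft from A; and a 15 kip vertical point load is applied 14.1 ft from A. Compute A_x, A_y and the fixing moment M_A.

Resultant of the distributed load: 2.66 × 5.7 = 15.162 kip at 10.55 ft from A.
ΣF_x = 0: A_x + 15 = 0 → A_x = -15.00 kip.
ΣF_y = 0: A_y − 2.66·5.7 − 15 = 0 → A_y = 30.16 kip.
ΣM about A: M_A − (2.66·5.7)·10.55 − 309.5 − 15·14.1 = 0 → M_A = 681.0 kip·ft.

A_x = -15.00 kip, A_y = 30.16 kip, M_A = 681.0 kip·ft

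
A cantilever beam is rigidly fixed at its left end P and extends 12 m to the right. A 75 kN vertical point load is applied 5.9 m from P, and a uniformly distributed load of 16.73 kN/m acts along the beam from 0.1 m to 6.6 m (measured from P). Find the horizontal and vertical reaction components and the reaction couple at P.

P_x = 0, P_y = 183.7 kN, M_P = 806.8 kN·m

Resultant of the distributed load: 16.73 × 6.5 = 108.745 kN at 3.35 m from P.
ΣF_x = 0: P_x = 0.
ΣF_y = 0: P_y − 75 − 16.73·6.5 = 0 → P_y = 183.7 kN.
ΣM about P: M_P − 75·5.9 − (16.73·6.5)·3.35 = 0 → M_P = 806.8 kN·m.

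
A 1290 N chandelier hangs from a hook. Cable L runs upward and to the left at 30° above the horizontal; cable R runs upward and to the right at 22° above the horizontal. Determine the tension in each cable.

T_L = 1518 N, T_R = 1418 N

ΣF_x = 0: −T_L·cos30° + T_R·cos22° = 0 → T_R = 0.934038·T_L.
ΣF_y = 0: T_L·sin30° + T_R·sin22° = 1290.
Substitute: T_L·(0.5 + 0.934038·0.374607) = 1290 → T_L = 1517.83 ≈ 1518 N.
Then T_R = 0.934038 × 1517.83 = 1418 N.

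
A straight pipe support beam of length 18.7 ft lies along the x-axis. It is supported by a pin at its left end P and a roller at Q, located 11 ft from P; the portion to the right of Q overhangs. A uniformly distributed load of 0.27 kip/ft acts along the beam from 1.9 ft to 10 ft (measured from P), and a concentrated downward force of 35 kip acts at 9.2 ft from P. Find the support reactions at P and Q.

P_x = 0, P_y = 6.731 kip, Q_y = 30.46 kip

Resultant of the distributed load: 0.27 × 8.1 = 2.187 kip at 5.95 ft from P.
Taking moments about P: Q_y·11 − (0.27·8.1)·5.95 − 35·9.2 = 0 → Q_y = 335.01265/11 = 30.4557 ≈ 30.46 kip.
ΣF_y = 0: P_y + 30.4557 − 0.27·8.1 − 35 = 0 → P_y = 6.731 kip.
ΣF_x = 0: no horizontal applied forces, so P_x = 0.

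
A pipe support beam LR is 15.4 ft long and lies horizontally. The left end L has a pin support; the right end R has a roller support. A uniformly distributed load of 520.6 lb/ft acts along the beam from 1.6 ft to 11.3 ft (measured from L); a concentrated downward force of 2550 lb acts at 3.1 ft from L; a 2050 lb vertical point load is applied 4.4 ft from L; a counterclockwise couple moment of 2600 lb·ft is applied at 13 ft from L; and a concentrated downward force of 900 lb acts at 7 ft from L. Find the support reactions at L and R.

L_x = 0, L_y = 7096 lb, R_y = 3454 lb

Resultant of the distributed load: 520.6 × 9.7 = 5049.82 lb at 6.45 ft from L.
Moments about L: R_y·15.4 − (520.6·9.7)·6.45 − 2550·3.1 − 2050·4.4 + 2600 − 900·7 = 0 → R_y = 53196.339/15.4 = 3454.31 ≈ 3454 lb.
ΣF_y = 0: L_y + 3454.31 − 520.6·9.7 − 2550 − 2050 − 900 = 0 → L_y = 7096 lb.
ΣF_x = 0: no horizontal applied forces, so L_x = 0.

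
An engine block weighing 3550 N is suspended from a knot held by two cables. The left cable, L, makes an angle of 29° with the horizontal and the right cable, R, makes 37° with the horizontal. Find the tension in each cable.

T_L = 3103 N, T_R = 3399 N

ΣF_x = 0: −T_L·cos29° + T_R·cos37° = 0 → T_R = 1.09514·T_L.
ΣF_y = 0: T_L·sin29° + T_R·sin37° = 3550.
Substitute: T_L·(0.48481 + 1.09514·0.601815) = 3550 → T_L = 3103.47 ≈ 3103 N.
Then T_R = 1.09514 × 3103.47 = 3399 N.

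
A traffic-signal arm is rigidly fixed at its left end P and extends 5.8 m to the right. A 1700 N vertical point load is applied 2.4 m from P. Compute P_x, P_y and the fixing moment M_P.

P_x = 0, P_y = 1700 N, M_P = 4080 N·m

ΣF_x = 0: P_x = 0.
ΣF_y = 0: P_y − 1700 = 0 → P_y = 1700 N.
ΣM about P: M_P − 1700·2.4 = 0 → M_P = 4080 N·m.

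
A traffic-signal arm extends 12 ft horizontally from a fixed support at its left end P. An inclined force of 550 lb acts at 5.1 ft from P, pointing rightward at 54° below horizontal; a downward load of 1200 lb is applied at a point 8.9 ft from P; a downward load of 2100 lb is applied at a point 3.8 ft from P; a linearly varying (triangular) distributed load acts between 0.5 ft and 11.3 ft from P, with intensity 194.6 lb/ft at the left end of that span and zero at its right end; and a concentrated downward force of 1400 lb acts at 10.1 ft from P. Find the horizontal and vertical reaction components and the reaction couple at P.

P_x = -323.3 lb, P_y = 6196 lb, M_P = 39380 lb·ft

Resultant of the triangular load: ½ × 194.6 × 10.8 = 1050.84 lb, acting at 4.1 ft from P (one-third of the span from the peak).
ΣF_x = 0: P_x + 550·cos54° = 0 → P_x = -323.3 lb.
ΣF_y = 0: P_y − 550·sin54° − 1200 − 2100 − ½·194.6·10.8 − 1400 = 0 → P_y = 6196 lb.
ΣM about P: M_P − 550·sin54°·5.1 − 1200·8.9 − 2100·3.8 − (½·194.6·10.8)·4.1 − 1400·10.1 = 0 → M_P = 39380 lb·ft.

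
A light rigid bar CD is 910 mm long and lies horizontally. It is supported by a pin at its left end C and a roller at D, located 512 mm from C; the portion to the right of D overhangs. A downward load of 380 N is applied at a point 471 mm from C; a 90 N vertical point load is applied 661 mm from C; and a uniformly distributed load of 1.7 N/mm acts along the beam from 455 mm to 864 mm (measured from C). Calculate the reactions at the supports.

C_x = 0, C_y = -196.1 N, D_y = 1361 N

Resultant of the distributed load: 1.7 × 409 = 695.3 N at 659.5 mm from C.
ΣM about C: D_y·512 − 380·471 − 90·661 − (1.7·409)·659.5 = 0 → D_y = 697020.35/512 = 1361.37 ≈ 1361 N.
ΣF_y = 0: C_y + 1361.37 − 380 − 90 − 1.7·409 = 0 → C_y = -196.1 N.
ΣF_x = 0: no horizontal applied forces, so C_x = 0.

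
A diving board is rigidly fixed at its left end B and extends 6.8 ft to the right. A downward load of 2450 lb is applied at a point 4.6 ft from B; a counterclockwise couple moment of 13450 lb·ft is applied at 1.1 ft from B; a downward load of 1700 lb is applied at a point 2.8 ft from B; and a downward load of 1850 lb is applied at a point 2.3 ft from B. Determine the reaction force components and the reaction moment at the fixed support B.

B_x = 0, B_y = 6000 lb, M_B = 6835 lb·ft

ΣF_x = 0: B_x = 0.
ΣF_y = 0: B_y − 2450 − 1700 − 1850 = 0 → B_y = 6000 lb.
ΣM about B: M_B − 2450·4.6 + 13450 − 1700·2.8 − 1850·2.3 = 0 → M_B = 6835 lb·ft.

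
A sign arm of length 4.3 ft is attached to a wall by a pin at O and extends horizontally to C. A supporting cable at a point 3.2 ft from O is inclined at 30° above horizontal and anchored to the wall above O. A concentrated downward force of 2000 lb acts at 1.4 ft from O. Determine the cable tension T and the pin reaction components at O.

ΣM about O: T·sin30°·3.2 − 2000·1.4 = 0 → T = 2800/(3.2·0.5) = 1750 lb.
ΣF_x = 0: O_x − T·cos30° = 0 → O_x = 1750 × 0.866025 = 1516 lb.
ΣF_y = 0: O_y + T·sin30° − 2000 = 0 → O_y = 2000 − 1750 × 0.5 = 1125 lb.

T = 1750 lb, O_x = 1516 lb, O_y = 1125 lb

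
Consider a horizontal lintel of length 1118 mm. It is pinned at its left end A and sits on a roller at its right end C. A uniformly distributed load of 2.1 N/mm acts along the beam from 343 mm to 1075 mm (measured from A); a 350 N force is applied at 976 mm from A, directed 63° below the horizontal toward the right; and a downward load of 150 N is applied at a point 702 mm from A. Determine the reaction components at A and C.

Resultant of the distributed load: 2.1 × 732 = 1537.2 N at 709 mm from A.
Taking moments about A: C_y·1118 − (2.1·732)·709 − 350·sin63°·976 − 150·702 = 0 → C_y = 1499540/1118 = 1341.27 ≈ 1341 N.
ΣF_y = 0: A_y + 1341.27 − 2.1·732 − 350·sin63° − 150 = 0 → A_y = 657.8 N.
ΣF_x = 0: A_x + 350·cos63° = 0 → A_x = -158.9 N.

A_x = -158.9 N, A_y = 657.8 N, C_y = 1341 N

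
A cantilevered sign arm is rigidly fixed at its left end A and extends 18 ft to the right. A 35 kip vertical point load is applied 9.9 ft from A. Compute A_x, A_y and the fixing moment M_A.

ΣF_x = 0: A_x = 0.
ΣF_y = 0: A_y − 35 = 0 → A_y = 35.00 kip.
ΣM about A: M_A − 35·9.9 = 0 → M_A = 346.5 kip·ft.

A_x = 0, A_y = 35.00 kip, M_A = 346.5 kip·ft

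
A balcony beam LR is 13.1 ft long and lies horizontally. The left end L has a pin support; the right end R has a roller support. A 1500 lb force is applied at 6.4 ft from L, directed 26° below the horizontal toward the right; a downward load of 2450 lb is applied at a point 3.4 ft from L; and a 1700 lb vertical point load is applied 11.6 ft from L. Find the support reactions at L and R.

Moments about L: R_y·13.1 − 1500·sin26°·6.4 − 2450·3.4 − 1700·11.6 = 0 → R_y = 32258.4/13.1 = 2462.47 ≈ 2462 lb.
ΣF_y = 0: L_y + 2462.47 − 1500·sin26° − 2450 − 1700 = 0 → L_y = 2345 lb.
ΣF_x = 0: L_x + 1500·cos26° = 0 → L_x = -1348 lb.

L_x = -1348 lb, L_y = 2345 lb, R_y = 2462 lb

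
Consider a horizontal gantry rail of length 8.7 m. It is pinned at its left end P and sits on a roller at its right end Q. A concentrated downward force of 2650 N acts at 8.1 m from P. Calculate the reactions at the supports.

P_x = 0, P_y = 182.8 N, Q_y = 2467 N

Taking moments about P: Q_y·8.7 − 2650·8.1 = 0 → Q_y = 21465/8.7 = 2467.24 ≈ 2467 N.
ΣF_y = 0: P_y + 2467.24 − 2650 = 0 → P_y = 182.8 N.
ΣF_x = 0: no horizontal applied forces, so P_x = 0.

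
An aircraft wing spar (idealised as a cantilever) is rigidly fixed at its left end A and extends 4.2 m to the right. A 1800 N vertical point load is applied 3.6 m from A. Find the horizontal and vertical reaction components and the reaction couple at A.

A_x = 0, A_y = 1800 N, M_A = 6480 N·m

ΣF_x = 0: A_x = 0.
ΣF_y = 0: A_y − 1800 = 0 → A_y = 1800 N.
ΣM about A: M_A − 1800·3.6 = 0 → M_A = 6480 N·m.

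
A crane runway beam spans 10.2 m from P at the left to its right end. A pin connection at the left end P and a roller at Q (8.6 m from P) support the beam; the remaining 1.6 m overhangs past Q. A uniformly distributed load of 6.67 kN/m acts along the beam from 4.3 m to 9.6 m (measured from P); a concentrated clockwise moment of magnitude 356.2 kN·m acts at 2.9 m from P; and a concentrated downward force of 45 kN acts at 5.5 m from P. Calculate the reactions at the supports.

P_x = 0, P_y = -18.42 kN, Q_y = 98.77 kN

Resultant of the distributed load: 6.67 × 5.3 = 35.351 kN at 6.95 m from P.
ΣM about P: Q_y·8.6 − (6.67·5.3)·6.95 − 356.2 − 45·5.5 = 0 → Q_y = 849.38945/8.6 = 98.7662 ≈ 98.77 kN.
ΣF_y = 0: P_y + 98.7662 − 6.67·5.3 − 45 = 0 → P_y = -18.42 kN.
ΣF_x = 0: no horizontal applied forces, so P_x = 0.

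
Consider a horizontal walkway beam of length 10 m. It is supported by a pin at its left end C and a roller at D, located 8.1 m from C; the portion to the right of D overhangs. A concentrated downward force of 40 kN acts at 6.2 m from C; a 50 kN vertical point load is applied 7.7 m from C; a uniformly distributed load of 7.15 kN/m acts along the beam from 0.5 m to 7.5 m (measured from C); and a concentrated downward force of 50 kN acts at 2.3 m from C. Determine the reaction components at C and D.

Resultant of the distributed load: 7.15 × 7 = 50.05 kN at 4 m from C.
Moments about C: D_y·8.1 − 40·6.2 − 50·7.7 − (7.15·7)·4 − 50·2.3 = 0 → D_y = 948.2/8.1 = 117.062 ≈ 117.1 kN.
ΣF_y = 0: C_y + 117.062 − 40 − 50 − 7.15·7 − 50 = 0 → C_y = 72.99 kN.
ΣF_x = 0: no horizontal applied forces, so C_x = 0.

C_x = 0, C_y = 72.99 kN, D_y = 117.1 kN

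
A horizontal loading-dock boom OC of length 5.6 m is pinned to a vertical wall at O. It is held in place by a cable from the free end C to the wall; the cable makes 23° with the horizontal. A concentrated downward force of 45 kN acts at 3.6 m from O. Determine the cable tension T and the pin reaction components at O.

ΣM about O: T·sin23°·5.6 − 45·3.6 = 0 → T = 162/(5.6·0.390731) = 74.0371 ≈ 74.04 kN.
ΣF_x = 0: O_x − T·cos23° = 0 → O_x = 74.0371 × 0.920505 = 68.15 kN.
ΣF_y = 0: O_y + T·sin23° − 45 = 0 → O_y = 45 − 74.0371 × 0.390731 = 16.07 kN.

T = 74.04 kN, O_x = 68.15 kN, O_y = 16.07 kN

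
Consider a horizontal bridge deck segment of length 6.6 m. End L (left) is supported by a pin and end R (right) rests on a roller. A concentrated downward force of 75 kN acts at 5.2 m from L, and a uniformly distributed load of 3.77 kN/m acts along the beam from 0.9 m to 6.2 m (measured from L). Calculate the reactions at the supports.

Resultant of the distributed load: 3.77 × 5.3 = 19.981 kN at 3.55 m from L.
ΣM about L: R_y·6.6 − 75·5.2 − (3.77·5.3)·3.55 = 0 → R_y = 460.93255/6.6 = 69.8383 ≈ 69.84 kN.
ΣF_y = 0: L_y + 69.8383 − 75 − 3.77·5.3 = 0 → L_y = 25.14 kN.
ΣF_x = 0: no horizontal applied forces, so L_x = 0.

L_x = 0, L_y = 25.14 kN, R_y = 69.84 kN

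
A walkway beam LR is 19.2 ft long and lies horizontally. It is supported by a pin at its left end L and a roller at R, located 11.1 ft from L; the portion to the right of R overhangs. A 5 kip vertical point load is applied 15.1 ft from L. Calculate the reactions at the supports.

L_x = 0, L_y = -1.802 kip, R_y = 6.802 kip

Taking moments about L: R_y·11.1 − 5·15.1 = 0 → R_y = 75.5/11.1 = 6.8018 ≈ 6.802 kip.
ΣF_y = 0: L_y + 6.8018 − 5 = 0 → L_y = -1.802 kip.
ΣF_x = 0: no horizontal applied forces, so L_x = 0.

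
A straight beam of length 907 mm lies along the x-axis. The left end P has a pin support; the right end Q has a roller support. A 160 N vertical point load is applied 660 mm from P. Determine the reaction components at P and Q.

Moments about P: Q_y·907 − 160·660 = 0 → Q_y = 105600/907 = 116.428 ≈ 116.4 N.
ΣF_y = 0: P_y + 116.428 − 160 = 0 → P_y = 43.57 N.
ΣF_x = 0: no horizontal applied forces, so P_x = 0.

P_x = 0, P_y = 43.57 N, Q_y = 116.4 N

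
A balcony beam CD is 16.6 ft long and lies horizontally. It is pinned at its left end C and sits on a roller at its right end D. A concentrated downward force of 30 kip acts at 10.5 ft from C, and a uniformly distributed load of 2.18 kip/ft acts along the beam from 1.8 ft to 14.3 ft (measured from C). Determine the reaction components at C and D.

Resultant of the distributed load: 2.18 × 12.5 = 27.25 kip at 8.05 ft from C.
Moments about C: D_y·16.6 − 30·10.5 − (2.18·12.5)·8.05 = 0 → D_y = 534.3625/16.6 = 32.1905 ≈ 32.19 kip.
ΣF_y = 0: C_y + 32.1905 − 30 − 2.18·12.5 = 0 → C_y = 25.06 kip.
ΣF_x = 0: no horizontal applied forces, so C_x = 0.

C_x = 0, C_y = 25.06 kip, D_y = 32.19 kip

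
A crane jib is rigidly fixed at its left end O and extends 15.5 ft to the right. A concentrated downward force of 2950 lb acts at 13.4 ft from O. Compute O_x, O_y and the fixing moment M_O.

ΣF_x = 0: O_x = 0.
ΣF_y = 0: O_y − 2950 = 0 → O_y = 2950 lb.
ΣM about O: M_O − 2950·13.4 = 0 → M_O = 39530 lb·ft.

O_x = 0, O_y = 2950 lb, M_O = 39530 lb·ft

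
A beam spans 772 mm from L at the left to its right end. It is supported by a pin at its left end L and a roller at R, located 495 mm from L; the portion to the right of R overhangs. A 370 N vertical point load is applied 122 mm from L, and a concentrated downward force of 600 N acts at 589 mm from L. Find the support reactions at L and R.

L_x = 0, L_y = 164.9 N, R_y = 805.1 N

Moments about L: R_y·495 − 370·122 − 600·589 = 0 → R_y = 398540/495 = 805.131 ≈ 805.1 N.
ΣF_y = 0: L_y + 805.131 − 370 − 600 = 0 → L_y = 164.9 N.
ΣF_x = 0: no horizontal applied forces, so L_x = 0.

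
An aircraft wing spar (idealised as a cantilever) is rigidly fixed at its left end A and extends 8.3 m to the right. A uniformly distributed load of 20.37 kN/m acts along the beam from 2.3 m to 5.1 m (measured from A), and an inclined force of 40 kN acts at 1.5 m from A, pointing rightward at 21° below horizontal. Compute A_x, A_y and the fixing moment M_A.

A_x = -37.34 kN, A_y = 71.37 kN, M_A = 232.5 kN·m

Resultant of the distributed load: 20.37 × 2.8 = 57.036 kN at 3.7 m from A.
ΣF_x = 0: A_x + 40·cos21° = 0 → A_x = -37.34 kN.
ΣF_y = 0: A_y − 20.37·2.8 − 40·sin21° = 0 → A_y = 71.37 kN.
ΣM about A: M_A − (20.37·2.8)·3.7 − 40·sin21°·1.5 = 0 → M_A = 232.5 kN·m.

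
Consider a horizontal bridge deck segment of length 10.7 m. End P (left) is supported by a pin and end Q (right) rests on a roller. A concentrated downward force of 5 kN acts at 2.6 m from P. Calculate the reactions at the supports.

P_x = 0, P_y = 3.785 kN, Q_y = 1.215 kN

Taking moments about P: Q_y·10.7 − 5·2.6 = 0 → Q_y = 13/10.7 = 1.21495 ≈ 1.215 kN.
ΣF_y = 0: P_y + 1.21495 − 5 = 0 → P_y = 3.785 kN.
ΣF_x = 0: no horizontal applied forces, so P_x = 0.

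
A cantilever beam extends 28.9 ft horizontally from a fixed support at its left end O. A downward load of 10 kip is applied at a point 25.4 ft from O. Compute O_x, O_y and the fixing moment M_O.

ΣF_x = 0: O_x = 0.
ΣF_y = 0: O_y − 10 = 0 → O_y = 10.00 kip.
ΣM about O: M_O − 10·25.4 = 0 → M_O = 254.0 kip·ft.

O_x = 0, O_y = 10.00 kip, M_O = 254.0 kip·ft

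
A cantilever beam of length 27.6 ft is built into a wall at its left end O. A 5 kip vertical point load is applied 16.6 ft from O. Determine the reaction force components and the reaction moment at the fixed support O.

O_x = 0, O_y = 5.000 kip, M_O = 83.00 kip·ft

ΣF_x = 0: O_x = 0.
ΣF_y = 0: O_y − 5 = 0 → O_y = 5.000 kip.
ΣM about O: M_O − 5·16.6 = 0 → M_O = 83.00 kip·ft.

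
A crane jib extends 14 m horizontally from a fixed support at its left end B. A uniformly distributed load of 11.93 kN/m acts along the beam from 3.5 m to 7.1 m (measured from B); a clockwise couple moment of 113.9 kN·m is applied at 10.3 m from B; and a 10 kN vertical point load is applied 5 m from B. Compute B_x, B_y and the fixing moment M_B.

B_x = 0, B_y = 52.95 kN, M_B = 391.5 kN·m

Resultant of the distributed load: 11.93 × 3.6 = 42.948 kN at 5.3 m from B.
ΣF_x = 0: B_x = 0.
ΣF_y = 0: B_y − 11.93·3.6 − 10 = 0 → B_y = 52.95 kN.
ΣM about B: M_B − (11.93·3.6)·5.3 − 113.9 − 10·5 = 0 → M_B = 391.5 kN·m.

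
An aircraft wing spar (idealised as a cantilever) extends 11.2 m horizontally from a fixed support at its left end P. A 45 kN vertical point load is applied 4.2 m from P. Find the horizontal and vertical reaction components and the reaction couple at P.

ΣF_x = 0: P_x = 0.
ΣF_y = 0: P_y − 45 = 0 → P_y = 45.00 kN.
ΣM about P: M_P − 45·4.2 = 0 → M_P = 189.0 kN·m.

P_x = 0, P_y = 45.00 kN, M_P = 189.0 kN·m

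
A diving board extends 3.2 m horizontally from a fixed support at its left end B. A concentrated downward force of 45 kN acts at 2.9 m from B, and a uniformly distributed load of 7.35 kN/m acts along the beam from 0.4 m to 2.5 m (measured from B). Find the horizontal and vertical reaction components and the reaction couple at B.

B_x = 0, B_y = 60.44 kN, M_B = 152.9 kN·m

Resultant of the distributed load: 7.35 × 2.1 = 15.435 kN at 1.45 m from B.
ΣF_x = 0: B_x = 0.
ΣF_y = 0: B_y − 45 − 7.35·2.1 = 0 → B_y = 60.44 kN.
ΣM about B: M_B − 45·2.9 − (7.35·2.1)·1.45 = 0 → M_B = 152.9 kN·m.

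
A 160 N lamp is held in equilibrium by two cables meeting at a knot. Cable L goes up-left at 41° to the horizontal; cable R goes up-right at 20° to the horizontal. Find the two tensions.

T_L = 171.9 N, T_R = 138.1 N

ΣF_x = 0: −T_L·cos41° + T_R·cos20° = 0 → T_R = 0.803145·T_L.
ΣF_y = 0: T_L·sin41° + T_R·sin20° = 160.
Substitute: T_L·(0.656059 + 0.803145·0.34202) = 160 → T_L = 171.904 ≈ 171.9 N.
Then T_R = 0.803145 × 171.904 = 138.1 N.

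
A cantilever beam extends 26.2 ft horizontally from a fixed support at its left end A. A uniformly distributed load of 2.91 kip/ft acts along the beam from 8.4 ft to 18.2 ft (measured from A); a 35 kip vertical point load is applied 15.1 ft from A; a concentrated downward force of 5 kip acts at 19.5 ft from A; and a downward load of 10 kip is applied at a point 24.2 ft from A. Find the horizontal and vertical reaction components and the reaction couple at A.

Resultant of the distributed load: 2.91 × 9.8 = 28.518 kip at 13.3 ft from A.
ΣF_x = 0: A_x = 0.
ΣF_y = 0: A_y − 2.91·9.8 − 35 − 5 − 10 = 0 → A_y = 78.52 kip.
ΣM about A: M_A − (2.91·9.8)·13.3 − 35·15.1 − 5·19.5 − 10·24.2 = 0 → M_A = 1247 kip·ft.

A_x = 0, A_y = 78.52 kip, M_A = 1247 kip·ft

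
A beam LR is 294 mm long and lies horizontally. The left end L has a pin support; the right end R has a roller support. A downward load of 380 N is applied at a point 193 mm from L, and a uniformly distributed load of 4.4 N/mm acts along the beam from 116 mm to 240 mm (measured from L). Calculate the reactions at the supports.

L_x = 0, L_y = 345.8 N, R_y = 579.8 N

Resultant of the distributed load: 4.4 × 124 = 545.6 N at 178 mm from L.
Moments about L: R_y·294 − 380·193 − (4.4·124)·178 = 0 → R_y = 170456.8/294 = 579.785 ≈ 579.8 N.
ΣF_y = 0: L_y + 579.785 − 380 − 4.4·124 = 0 → L_y = 345.8 N.
ΣF_x = 0: no horizontal applied forces, so L_x = 0.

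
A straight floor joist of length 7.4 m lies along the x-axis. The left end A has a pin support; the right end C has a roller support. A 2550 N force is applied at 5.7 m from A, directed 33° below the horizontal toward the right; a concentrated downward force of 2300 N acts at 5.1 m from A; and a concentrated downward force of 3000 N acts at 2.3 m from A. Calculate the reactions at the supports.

A_x = -2139 N, A_y = 3101 N, C_y = 3587 N

Moments about A: C_y·7.4 − 2550·sin33°·5.7 − 2300·5.1 − 3000·2.3 = 0 → C_y = 26546.3/7.4 = 3587.34 ≈ 3587 N.
ΣF_y = 0: A_y + 3587.34 − 2550·sin33° − 2300 − 3000 = 0 → A_y = 3101 N.
ΣF_x = 0: A_x + 2550·cos33° = 0 → A_x = -2139 N.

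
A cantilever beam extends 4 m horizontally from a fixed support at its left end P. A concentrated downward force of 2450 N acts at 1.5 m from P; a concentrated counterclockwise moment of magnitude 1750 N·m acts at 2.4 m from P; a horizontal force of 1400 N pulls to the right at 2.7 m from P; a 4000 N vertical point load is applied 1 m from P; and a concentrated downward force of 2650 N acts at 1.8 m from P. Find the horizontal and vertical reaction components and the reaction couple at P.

ΣF_x = 0: P_x + 1400 = 0 → P_x = -1400 N.
ΣF_y = 0: P_y − 2450 − 4000 − 2650 = 0 → P_y = 9100 N.
ΣM about P: M_P − 2450·1.5 + 1750 − 4000·1 − 2650·1.8 = 0 → M_P = 10700 N·m.

P_x = -1400 N, P_y = 9100 N, M_P = 10700 N·m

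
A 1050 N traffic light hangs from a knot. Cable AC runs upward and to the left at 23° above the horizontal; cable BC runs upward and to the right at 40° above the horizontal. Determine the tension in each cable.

T_AC = 902.7 N, T_BC = 1085 N

ΣF_x = 0: −T_AC·cos23° + T_BC·cos40° = 0 → T_BC = 1.20163·T_AC.
ΣF_y = 0: T_AC·sin23° + T_BC·sin40° = 1050.
Substitute: T_AC·(0.390731 + 1.20163·0.642788) = 1050 → T_AC = 902.741 ≈ 902.7 N.
Then T_BC = 1.20163 × 902.741 = 1085 N.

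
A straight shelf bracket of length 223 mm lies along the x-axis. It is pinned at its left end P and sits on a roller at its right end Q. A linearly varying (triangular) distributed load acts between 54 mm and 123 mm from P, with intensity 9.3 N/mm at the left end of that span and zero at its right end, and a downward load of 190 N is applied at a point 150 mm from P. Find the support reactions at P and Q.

P_x = 0, P_y = 272.3 N, Q_y = 238.6 N

Resultant of the triangular load: ½ × 9.3 × 69 = 320.85 N, acting at 77 mm from P (one-third of the span from the peak).
Moments about P: Q_y·223 − (½·9.3·69)·77 − 190·150 = 0 → Q_y = 53205.45/223 = 238.589 ≈ 238.6 N.
ΣF_y = 0: P_y + 238.589 − ½·9.3·69 − 190 = 0 → P_y = 272.3 N.
ΣF_x = 0: no horizontal applied forces, so P_x = 0.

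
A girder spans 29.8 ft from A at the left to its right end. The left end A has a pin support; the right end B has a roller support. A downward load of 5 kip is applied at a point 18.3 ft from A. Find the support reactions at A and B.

ΣM about A: B_y·29.8 − 5·18.3 = 0 → B_y = 91.5/29.8 = 3.07047 ≈ 3.070 kip.
ΣF_y = 0: A_y + 3.07047 − 5 = 0 → A_y = 1.930 kip.
ΣF_x = 0: no horizontal applied forces, so A_x = 0.

A_x = 0, A_y = 1.930 kip, B_y = 3.070 kip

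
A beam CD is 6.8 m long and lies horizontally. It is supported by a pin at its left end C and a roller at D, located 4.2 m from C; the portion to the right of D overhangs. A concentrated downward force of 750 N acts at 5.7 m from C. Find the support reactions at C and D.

ΣM about C: D_y·4.2 − 750·5.7 = 0 → D_y = 4275/4.2 = 1017.86 ≈ 1018 N.
ΣF_y = 0: C_y + 1017.86 − 750 = 0 → C_y = -267.9 N.
ΣF_x = 0: no horizontal applied forces, so C_x = 0.

C_x = 0, C_y = -267.9 N, D_y = 1018 N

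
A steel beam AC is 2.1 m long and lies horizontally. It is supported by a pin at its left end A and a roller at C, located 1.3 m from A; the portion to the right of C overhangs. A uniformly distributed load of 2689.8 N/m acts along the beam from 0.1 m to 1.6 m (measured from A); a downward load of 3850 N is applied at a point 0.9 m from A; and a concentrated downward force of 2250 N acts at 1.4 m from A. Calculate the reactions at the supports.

Resultant of the distributed load: 2689.8 × 1.5 = 4034.7 N at 0.85 m from A.
Moments about A: C_y·1.3 − (2689.8·1.5)·0.85 − 3850·0.9 − 2250·1.4 = 0 → C_y = 10044.495/1.3 = 7726.53 ≈ 7727 N.
ΣF_y = 0: A_y + 7726.53 − 2689.8·1.5 − 3850 − 2250 = 0 → A_y = 2408 N.
ΣF_x = 0: no horizontal applied forces, so A_x = 0.

A_x = 0, A_y = 2408 N, C_y = 7727 N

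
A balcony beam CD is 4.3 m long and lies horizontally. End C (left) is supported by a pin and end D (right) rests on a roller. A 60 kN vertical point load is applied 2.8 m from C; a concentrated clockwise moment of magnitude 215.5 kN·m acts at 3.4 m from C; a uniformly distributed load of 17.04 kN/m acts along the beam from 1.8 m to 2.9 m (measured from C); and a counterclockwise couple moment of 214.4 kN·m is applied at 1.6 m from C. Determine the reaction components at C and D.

Resultant of the distributed load: 17.04 × 1.1 = 18.744 kN at 2.35 m from C.
ΣM about C: D_y·4.3 − 60·2.8 − 215.5 − (17.04·1.1)·2.35 + 214.4 = 0 → D_y = 213.1484/4.3 = 49.5694 ≈ 49.57 kN.
ΣF_y = 0: C_y + 49.5694 − 60 − 17.04·1.1 = 0 → C_y = 29.17 kN.
ΣF_x = 0: no horizontal applied forces, so C_x = 0.

C_x = 0, C_y = 29.17 kN, D_y = 49.57 kN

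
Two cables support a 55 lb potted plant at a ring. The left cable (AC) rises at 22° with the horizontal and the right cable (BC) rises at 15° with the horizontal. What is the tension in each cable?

ΣF_x = 0: −T_AC·cos22° + T_BC·cos15° = 0 → T_BC = 0.959891·T_AC.
ΣF_y = 0: T_AC·sin22° + T_BC·sin15° = 55.
Substitute: T_AC·(0.374607 + 0.959891·0.258819) = 55 → T_AC = 88.2761 ≈ 88.28 lb.
Then T_BC = 0.959891 × 88.2761 = 84.74 lb.

T_AC = 88.28 lb, T_BC = 84.74 lb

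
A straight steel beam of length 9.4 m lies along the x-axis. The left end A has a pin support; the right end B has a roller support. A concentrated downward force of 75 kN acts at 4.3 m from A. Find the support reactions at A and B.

A_x = 0, A_y = 40.69 kN, B_y = 34.31 kN

Moments about A: B_y·9.4 − 75·4.3 = 0 → B_y = 322.5/9.4 = 34.3085 ≈ 34.31 kN.
ΣF_y = 0: A_y + 34.3085 − 75 = 0 → A_y = 40.69 kN.
ΣF_x = 0: no horizontal applied forces, so A_x = 0.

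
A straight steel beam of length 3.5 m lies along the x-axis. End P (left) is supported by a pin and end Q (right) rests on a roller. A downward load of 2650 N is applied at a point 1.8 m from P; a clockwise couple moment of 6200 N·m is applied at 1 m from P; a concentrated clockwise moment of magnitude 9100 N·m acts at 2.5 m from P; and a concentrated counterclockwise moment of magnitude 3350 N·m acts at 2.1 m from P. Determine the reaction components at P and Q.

P_x = 0, P_y = -2127 N, Q_y = 4777 N

Moments about P: Q_y·3.5 − 2650·1.8 − 6200 − 9100 + 3350 = 0 → Q_y = 16720/3.5 = 4777.14 ≈ 4777 N.
ΣF_y = 0: P_y + 4777.14 − 2650 = 0 → P_y = -2127 N.
ΣF_x = 0: no horizontal applied forces, so P_x = 0.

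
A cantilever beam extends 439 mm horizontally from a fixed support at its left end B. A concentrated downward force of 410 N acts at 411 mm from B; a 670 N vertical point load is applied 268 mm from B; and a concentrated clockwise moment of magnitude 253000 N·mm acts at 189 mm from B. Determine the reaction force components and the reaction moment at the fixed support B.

B_x = 0, B_y = 1080 N, M_B = 601100 N·mm

ΣF_x = 0: B_x = 0.
ΣF_y = 0: B_y − 410 − 670 = 0 → B_y = 1080 N.
ΣM about B: M_B − 410·411 − 670·268 − 253000 = 0 → M_B = 601100 N·mm.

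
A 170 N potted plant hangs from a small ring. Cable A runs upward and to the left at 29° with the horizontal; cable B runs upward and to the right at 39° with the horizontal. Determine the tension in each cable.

ΣF_x = 0: −T_A·cos29° + T_B·cos39° = 0 → T_B = 1.12543·T_A.
ΣF_y = 0: T_A·sin29° + T_B·sin39° = 170.
Substitute: T_A·(0.48481 + 1.12543·0.62932) = 170 → T_A = 142.49 ≈ 142.5 N.
Then T_B = 1.12543 × 142.49 = 160.4 N.

T_A = 142.5 N, T_B = 160.4 N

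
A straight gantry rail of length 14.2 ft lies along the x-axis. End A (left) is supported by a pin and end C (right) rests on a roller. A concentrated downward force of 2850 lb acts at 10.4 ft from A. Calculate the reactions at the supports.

A_x = 0, A_y = 762.7 lb, C_y = 2087 lb

Taking moments about A: C_y·14.2 − 2850·10.4 = 0 → C_y = 29640/14.2 = 2087.32 ≈ 2087 lb.
ΣF_y = 0: A_y + 2087.32 − 2850 = 0 → A_y = 762.7 lb.
ΣF_x = 0: no horizontal applied forces, so A_x = 0.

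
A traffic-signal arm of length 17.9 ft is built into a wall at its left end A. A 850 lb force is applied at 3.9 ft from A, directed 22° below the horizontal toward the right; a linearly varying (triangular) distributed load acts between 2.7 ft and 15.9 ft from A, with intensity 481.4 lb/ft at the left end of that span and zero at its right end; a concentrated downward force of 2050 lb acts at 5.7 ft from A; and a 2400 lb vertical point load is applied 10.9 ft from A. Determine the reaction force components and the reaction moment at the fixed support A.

Resultant of the triangular load: ½ × 481.4 × 13.2 = 3177.24 lb, acting at 7.1 ft from A (one-third of the span from the peak).
ΣF_x = 0: A_x + 850·cos22° = 0 → A_x = -788.1 lb.
ΣF_y = 0: A_y − 850·sin22° − ½·481.4·13.2 − 2050 − 2400 = 0 → A_y = 7946 lb.
ΣM about A: M_A − 850·sin22°·3.9 − (½·481.4·13.2)·7.1 − 2050·5.7 − 2400·10.9 = 0 → M_A = 61650 lb·ft.

A_x = -788.1 lb, A_y = 7946 lb, M_A = 61650 lb·ft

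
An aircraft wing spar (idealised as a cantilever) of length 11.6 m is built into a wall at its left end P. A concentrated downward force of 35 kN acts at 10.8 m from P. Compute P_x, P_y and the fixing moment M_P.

P_x = 0, P_y = 35.00 kN, M_P = 378.0 kN·m

ΣF_x = 0: P_x = 0.
ΣF_y = 0: P_y − 35 = 0 → P_y = 35.00 kN.
ΣM about P: M_P − 35·10.8 = 0 → M_P = 378.0 kN·m.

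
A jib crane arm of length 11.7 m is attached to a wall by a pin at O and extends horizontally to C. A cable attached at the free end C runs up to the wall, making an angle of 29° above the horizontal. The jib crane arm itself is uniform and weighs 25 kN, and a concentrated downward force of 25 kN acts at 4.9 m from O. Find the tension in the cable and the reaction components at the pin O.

T = 47.38 kN, O_x = 41.44 kN, O_y = 27.03 kN

ΣM about O: T·sin29°·11.7 − 25·5.85 − 25·4.9 = 0 → T = 268.75/(11.7·0.48481) = 47.3796 ≈ 47.38 kN.
ΣF_x = 0: O_x − T·cos29° = 0 → O_x = 47.3796 × 0.87462 = 41.44 kN.
ΣF_y = 0: O_y + T·sin29° − 25 − 25 = 0 → O_y = 50 − 47.3796 × 0.48481 = 27.03 kN.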